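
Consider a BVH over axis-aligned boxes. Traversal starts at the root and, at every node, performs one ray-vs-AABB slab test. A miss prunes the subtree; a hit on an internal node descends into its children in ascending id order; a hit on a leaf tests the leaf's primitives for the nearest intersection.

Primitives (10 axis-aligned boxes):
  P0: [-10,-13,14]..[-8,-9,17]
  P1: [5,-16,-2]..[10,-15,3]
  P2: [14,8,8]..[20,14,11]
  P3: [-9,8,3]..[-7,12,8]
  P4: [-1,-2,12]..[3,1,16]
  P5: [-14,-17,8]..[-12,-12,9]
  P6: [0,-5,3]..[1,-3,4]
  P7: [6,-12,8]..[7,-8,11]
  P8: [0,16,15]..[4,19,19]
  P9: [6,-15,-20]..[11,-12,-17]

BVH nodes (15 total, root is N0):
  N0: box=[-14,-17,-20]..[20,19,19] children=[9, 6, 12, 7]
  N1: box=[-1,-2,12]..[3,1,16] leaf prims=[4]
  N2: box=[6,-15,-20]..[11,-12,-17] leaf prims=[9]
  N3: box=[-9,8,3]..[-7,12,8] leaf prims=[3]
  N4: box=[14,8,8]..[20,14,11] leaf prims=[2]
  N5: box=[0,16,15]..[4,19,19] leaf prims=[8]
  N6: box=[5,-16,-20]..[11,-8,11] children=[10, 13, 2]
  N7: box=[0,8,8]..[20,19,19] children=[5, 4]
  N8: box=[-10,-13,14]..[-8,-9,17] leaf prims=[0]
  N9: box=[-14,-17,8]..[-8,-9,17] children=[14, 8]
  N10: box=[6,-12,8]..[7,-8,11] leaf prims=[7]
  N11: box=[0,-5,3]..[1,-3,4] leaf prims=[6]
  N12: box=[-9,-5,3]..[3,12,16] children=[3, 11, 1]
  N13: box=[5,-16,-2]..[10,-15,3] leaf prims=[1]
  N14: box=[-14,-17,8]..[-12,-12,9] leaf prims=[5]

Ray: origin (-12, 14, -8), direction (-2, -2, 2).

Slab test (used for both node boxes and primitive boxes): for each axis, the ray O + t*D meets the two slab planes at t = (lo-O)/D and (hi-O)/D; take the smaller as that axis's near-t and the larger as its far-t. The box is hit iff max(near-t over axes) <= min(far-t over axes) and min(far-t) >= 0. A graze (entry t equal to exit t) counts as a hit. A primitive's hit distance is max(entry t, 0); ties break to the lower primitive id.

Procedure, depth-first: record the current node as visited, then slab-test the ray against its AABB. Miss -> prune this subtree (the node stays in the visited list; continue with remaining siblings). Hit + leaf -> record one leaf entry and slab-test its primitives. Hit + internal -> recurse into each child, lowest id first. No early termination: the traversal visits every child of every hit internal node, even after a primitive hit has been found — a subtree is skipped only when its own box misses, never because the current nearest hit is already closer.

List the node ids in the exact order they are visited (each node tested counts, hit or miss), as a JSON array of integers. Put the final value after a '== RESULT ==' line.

Walk:
N0 x:[-16,1] y:[-5/2,31/2] z:[-6,27/2] -> hit [-5/2,1], descend [6, 7, 9, 12]
  N6 x:[-23/2,-17/2] y:[11,15] z:[-6,19/2] -> miss, prune
  N7 x:[-16,-6] y:[-5/2,3] z:[8,27/2] -> miss, prune
  N9 x:[-2,1] y:[23/2,31/2] z:[8,25/2] -> miss, prune
  N12 x:[-15/2,-3/2] y:[1,19/2] z:[11/2,12] -> miss, prune

order=[0, 6, 7, 9, 12]  |boxes|=5  |leaves|=0  hit=miss

== RESULT ==
[0, 6, 7, 9, 12]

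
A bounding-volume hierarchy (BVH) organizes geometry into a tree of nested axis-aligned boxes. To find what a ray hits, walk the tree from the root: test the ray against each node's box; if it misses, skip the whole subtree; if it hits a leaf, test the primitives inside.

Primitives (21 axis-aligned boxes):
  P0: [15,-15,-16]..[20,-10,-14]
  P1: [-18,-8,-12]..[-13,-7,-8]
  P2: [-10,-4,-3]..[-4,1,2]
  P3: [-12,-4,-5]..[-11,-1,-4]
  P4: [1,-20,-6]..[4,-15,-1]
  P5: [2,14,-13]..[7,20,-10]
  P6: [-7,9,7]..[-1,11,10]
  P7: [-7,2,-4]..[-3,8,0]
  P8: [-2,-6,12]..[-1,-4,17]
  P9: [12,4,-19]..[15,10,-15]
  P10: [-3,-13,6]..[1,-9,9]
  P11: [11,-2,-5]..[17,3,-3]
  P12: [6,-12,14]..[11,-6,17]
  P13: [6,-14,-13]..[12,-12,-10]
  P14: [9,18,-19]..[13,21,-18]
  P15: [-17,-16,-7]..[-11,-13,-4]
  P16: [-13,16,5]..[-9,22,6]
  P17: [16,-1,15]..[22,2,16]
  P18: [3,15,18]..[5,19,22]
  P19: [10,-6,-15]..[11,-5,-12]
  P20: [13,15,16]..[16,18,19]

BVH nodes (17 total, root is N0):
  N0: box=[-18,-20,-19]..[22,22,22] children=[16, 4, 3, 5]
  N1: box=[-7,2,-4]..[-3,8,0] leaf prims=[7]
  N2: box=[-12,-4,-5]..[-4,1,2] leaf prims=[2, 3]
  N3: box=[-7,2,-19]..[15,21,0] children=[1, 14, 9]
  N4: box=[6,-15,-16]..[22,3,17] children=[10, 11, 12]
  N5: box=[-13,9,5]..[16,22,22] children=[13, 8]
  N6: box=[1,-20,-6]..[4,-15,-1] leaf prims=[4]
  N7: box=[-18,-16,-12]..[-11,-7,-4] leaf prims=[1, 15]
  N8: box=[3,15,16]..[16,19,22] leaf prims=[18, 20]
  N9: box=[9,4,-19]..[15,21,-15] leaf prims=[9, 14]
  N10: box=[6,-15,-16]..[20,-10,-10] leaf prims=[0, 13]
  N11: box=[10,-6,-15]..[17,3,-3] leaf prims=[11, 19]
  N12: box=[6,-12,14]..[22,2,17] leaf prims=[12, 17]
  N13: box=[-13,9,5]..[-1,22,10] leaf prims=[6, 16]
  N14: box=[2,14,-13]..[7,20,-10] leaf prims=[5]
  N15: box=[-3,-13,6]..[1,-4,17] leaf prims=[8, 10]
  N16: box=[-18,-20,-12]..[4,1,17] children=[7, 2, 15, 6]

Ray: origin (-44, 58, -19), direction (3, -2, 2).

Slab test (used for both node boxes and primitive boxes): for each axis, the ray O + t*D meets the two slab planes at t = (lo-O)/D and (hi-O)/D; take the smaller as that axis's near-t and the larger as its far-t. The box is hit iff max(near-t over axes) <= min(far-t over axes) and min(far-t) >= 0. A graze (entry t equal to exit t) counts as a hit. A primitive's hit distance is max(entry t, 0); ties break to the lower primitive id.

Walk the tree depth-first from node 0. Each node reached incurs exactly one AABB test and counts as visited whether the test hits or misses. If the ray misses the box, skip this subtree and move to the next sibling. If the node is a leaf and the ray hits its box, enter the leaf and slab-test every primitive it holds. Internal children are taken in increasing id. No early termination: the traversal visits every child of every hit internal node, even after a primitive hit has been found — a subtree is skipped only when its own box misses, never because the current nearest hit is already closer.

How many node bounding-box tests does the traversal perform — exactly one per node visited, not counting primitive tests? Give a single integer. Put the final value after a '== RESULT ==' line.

Trace the traversal:
N0 x:[26/3,22] y:[18,39] z:[0,41/2] -> hit [18,41/2], descend [3, 4, 5, 16]
  N3 x:[37/3,59/3] y:[37/2,28] z:[0,19/2] -> miss, prune
  N4 x:[50/3,22] y:[55/2,73/2] z:[3/2,18] -> miss, prune
  N5 x:[31/3,20] y:[18,49/2] z:[12,41/2] -> hit [18,20], descend [8, 13]
    N8 x:[47/3,20] y:[39/2,43/2] z:[35/2,41/2] -> hit [39/2,20] leaf, test {P18(miss), P20(miss)}
    N13 x:[31/3,43/3] y:[18,49/2] z:[12,29/2] -> miss, prune
  N16 x:[26/3,16] y:[57/2,39] z:[7/2,18] -> miss, prune

Visited [0, 3, 4, 5, 8, 13, 16]. Tests: 7 box, 1 leaf. Nearest: miss.

== RESULT ==
7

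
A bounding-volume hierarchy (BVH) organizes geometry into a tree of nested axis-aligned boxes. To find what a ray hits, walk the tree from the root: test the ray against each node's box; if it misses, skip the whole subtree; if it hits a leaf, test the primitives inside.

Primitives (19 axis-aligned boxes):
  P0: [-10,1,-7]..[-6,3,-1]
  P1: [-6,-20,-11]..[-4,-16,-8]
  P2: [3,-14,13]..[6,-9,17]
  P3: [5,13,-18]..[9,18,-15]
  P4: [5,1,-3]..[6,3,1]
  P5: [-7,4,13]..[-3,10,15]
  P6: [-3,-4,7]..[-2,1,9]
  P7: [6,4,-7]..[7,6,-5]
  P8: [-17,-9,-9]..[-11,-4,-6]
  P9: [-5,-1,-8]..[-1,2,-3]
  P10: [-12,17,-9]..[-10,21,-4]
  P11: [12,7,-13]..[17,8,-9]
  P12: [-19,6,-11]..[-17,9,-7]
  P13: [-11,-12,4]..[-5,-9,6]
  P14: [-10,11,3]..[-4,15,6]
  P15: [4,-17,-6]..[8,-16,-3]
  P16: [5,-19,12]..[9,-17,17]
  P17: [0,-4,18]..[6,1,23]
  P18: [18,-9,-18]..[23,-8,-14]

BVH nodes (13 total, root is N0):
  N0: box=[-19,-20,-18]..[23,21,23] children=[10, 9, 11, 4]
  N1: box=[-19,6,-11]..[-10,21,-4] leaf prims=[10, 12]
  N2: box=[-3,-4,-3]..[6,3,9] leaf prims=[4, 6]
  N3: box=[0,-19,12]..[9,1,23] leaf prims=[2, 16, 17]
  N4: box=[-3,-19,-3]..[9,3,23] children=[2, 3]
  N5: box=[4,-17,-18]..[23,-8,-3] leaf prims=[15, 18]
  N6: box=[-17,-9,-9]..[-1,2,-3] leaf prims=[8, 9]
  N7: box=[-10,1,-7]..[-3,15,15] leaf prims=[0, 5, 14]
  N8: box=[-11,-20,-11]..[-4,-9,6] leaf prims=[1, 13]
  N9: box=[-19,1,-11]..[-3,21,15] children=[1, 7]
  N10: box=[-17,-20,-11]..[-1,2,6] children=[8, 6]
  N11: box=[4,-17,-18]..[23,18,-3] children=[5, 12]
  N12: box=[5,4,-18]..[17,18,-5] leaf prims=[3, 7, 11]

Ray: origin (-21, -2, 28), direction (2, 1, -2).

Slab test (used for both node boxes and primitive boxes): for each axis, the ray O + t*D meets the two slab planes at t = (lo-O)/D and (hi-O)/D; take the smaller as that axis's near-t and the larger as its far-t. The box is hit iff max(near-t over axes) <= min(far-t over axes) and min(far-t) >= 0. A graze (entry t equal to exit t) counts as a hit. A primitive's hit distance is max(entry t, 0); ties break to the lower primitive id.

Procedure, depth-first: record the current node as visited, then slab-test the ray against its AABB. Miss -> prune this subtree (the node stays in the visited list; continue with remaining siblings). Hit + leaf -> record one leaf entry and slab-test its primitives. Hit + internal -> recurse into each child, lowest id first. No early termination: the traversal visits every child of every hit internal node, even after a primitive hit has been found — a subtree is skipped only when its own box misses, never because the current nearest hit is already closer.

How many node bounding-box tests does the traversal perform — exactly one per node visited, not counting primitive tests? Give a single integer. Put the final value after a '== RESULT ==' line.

Traverse from the root:
N0 x:[1,22] y:[-18,23] z:[5/2,23] -> hit [5/2,22], descend [4, 9, 10, 11]
  N4 x:[9,15] y:[-17,5] z:[5/2,31/2] -> miss, prune
  N9 x:[1,9] y:[3,23] z:[13/2,39/2] -> hit [13/2,9], descend [1, 7]
    N1 x:[1,11/2] y:[8,23] z:[16,39/2] -> miss, prune
    N7 x:[11/2,9] y:[3,17] z:[13/2,35/2] -> hit [13/2,9] leaf, test {P0(miss), P5@t=7, P14(miss)}
  N10 x:[2,10] y:[-18,4] z:[11,39/2] -> miss, prune
  N11 x:[25/2,22] y:[-15,20] z:[31/2,23] -> hit [31/2,20], descend [5, 12]
    N5 x:[25/2,22] y:[-15,-6] z:[31/2,23] -> miss, prune
    N12 x:[13,19] y:[6,20] z:[33/2,23] -> hit [33/2,19] leaf, test {P3(miss), P7(miss), P11(miss)}

9 AABB tests over nodes [0, 4, 9, 1, 7, 10, 11, 5, 12]; 2 leaves entered; closest P5.

== RESULT ==
9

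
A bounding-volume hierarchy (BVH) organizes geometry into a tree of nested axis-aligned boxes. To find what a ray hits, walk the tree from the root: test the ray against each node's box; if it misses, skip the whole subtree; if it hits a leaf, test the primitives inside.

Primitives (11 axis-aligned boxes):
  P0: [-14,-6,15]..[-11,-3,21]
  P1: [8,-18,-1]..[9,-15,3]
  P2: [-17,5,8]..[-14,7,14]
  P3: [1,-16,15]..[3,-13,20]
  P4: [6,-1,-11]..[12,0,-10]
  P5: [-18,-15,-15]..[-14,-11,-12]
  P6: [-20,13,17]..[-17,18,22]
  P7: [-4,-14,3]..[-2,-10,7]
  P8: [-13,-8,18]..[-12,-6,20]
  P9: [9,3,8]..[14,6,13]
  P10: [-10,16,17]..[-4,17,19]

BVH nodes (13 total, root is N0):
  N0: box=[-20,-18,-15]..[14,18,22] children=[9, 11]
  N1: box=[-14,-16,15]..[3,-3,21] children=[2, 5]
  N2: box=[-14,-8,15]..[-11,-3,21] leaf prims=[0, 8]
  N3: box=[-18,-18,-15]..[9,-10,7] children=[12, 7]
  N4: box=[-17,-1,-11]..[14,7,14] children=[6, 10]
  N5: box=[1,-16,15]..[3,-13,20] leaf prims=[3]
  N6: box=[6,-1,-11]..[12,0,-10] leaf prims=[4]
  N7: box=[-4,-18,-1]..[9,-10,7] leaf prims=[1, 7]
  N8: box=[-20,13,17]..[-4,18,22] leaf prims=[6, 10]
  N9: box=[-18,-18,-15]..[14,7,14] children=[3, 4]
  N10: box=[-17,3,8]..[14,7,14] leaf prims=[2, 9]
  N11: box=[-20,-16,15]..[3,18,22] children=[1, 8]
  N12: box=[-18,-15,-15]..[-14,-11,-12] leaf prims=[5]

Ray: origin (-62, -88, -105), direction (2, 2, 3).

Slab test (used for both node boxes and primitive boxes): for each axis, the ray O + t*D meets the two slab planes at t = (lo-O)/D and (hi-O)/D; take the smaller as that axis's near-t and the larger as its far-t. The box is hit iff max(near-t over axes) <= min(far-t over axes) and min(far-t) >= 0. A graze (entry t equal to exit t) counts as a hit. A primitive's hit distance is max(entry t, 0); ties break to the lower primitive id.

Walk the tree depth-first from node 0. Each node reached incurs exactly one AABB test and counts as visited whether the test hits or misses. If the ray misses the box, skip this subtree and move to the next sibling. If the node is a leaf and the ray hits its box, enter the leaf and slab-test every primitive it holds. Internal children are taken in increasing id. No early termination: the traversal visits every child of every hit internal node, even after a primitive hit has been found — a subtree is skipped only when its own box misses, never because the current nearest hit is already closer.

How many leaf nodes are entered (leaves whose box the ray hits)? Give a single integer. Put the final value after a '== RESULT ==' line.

Traverse from the root:
N0 x:[21,38] y:[35,53] z:[30,127/3] -> hit [35,38], descend [9, 11]
  N9 x:[22,38] y:[35,95/2] z:[30,119/3] -> hit [35,38], descend [3, 4]
    N3 x:[22,71/2] y:[35,39] z:[30,112/3] -> hit [35,71/2], descend [7, 12]
      N7 x:[29,71/2] y:[35,39] z:[104/3,112/3] -> hit [35,71/2] leaf, test {P1@t=35, P7(miss)}
      N12 x:[22,24] y:[73/2,77/2] z:[30,31] -> miss, prune
    N4 x:[45/2,38] y:[87/2,95/2] z:[94/3,119/3] -> miss, prune
  N11 x:[21,65/2] y:[36,53] z:[40,127/3] -> miss, prune

7 AABB tests over nodes [0, 9, 3, 7, 12, 4, 11]; 1 leaf entered; closest P1.

== RESULT ==
1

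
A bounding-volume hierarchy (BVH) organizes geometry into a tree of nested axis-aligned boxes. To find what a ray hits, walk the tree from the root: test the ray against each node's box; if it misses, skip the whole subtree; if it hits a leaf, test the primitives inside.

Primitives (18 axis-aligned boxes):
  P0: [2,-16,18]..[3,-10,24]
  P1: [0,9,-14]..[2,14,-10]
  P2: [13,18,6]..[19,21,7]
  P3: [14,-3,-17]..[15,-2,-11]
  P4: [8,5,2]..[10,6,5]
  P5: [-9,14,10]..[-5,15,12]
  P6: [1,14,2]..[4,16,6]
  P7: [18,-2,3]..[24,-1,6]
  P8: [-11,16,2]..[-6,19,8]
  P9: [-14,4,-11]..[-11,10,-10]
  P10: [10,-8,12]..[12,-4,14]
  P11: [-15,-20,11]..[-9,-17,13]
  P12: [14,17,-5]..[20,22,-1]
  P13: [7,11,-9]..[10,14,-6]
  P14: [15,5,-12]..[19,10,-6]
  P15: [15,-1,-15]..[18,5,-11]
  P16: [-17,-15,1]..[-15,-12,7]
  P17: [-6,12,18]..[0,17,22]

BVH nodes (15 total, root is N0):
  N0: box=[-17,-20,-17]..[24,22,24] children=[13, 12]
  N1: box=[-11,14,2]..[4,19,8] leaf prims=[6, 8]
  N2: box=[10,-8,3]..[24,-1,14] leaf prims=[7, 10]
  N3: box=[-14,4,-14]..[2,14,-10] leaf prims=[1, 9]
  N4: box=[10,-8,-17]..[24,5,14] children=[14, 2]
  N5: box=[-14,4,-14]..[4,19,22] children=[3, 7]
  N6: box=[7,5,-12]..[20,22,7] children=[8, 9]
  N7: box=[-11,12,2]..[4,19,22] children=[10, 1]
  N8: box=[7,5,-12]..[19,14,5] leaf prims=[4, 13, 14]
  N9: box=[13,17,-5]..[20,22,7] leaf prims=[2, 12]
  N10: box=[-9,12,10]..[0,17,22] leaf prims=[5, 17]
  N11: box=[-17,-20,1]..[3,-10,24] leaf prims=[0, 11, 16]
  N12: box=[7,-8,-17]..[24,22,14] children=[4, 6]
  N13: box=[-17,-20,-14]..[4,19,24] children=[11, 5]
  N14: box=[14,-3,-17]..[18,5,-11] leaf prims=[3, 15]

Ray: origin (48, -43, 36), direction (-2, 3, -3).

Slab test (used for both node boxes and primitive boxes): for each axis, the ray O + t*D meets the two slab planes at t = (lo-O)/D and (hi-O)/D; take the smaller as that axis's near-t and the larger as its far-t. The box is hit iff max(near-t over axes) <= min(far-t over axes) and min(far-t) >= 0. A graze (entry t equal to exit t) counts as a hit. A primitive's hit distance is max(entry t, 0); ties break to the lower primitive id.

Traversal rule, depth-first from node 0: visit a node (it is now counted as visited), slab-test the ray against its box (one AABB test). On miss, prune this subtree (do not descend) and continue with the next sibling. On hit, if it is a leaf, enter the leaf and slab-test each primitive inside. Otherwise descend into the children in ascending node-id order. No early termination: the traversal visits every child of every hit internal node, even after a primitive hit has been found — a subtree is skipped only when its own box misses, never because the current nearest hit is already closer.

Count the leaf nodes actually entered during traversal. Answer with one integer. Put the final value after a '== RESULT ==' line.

Walk:
N0 x:[12,65/2] y:[23/3,65/3] z:[4,53/3] -> hit [12,53/3], descend [12, 13]
  N12 x:[12,41/2] y:[35/3,65/3] z:[22/3,53/3] -> hit [12,53/3], descend [4, 6]
    N4 x:[12,19] y:[35/3,16] z:[22/3,53/3] -> hit [12,16], descend [2, 14]
      N2 x:[12,19] y:[35/3,14] z:[22/3,11] -> miss, prune
      N14 x:[15,17] y:[40/3,16] z:[47/3,53/3] -> hit [47/3,16] leaf, test {P3(miss), P15@t=47/3}
    N6 x:[14,41/2] y:[16,65/3] z:[29/3,16] -> hit [16,16], descend [8, 9]
      N8 x:[29/2,41/2] y:[16,19] z:[31/3,16] -> hit [16,16] leaf, test {P4(miss), P13(miss), P14@t=16}
      N9 x:[14,35/2] y:[20,65/3] z:[29/3,41/3] -> miss, prune
  N13 x:[22,65/2] y:[23/3,62/3] z:[4,50/3] -> miss, prune

Visited [0, 12, 4, 2, 14, 6, 8, 9, 13]. Tests: 9 box, 2 leaf. Nearest: P15.

== RESULT ==
2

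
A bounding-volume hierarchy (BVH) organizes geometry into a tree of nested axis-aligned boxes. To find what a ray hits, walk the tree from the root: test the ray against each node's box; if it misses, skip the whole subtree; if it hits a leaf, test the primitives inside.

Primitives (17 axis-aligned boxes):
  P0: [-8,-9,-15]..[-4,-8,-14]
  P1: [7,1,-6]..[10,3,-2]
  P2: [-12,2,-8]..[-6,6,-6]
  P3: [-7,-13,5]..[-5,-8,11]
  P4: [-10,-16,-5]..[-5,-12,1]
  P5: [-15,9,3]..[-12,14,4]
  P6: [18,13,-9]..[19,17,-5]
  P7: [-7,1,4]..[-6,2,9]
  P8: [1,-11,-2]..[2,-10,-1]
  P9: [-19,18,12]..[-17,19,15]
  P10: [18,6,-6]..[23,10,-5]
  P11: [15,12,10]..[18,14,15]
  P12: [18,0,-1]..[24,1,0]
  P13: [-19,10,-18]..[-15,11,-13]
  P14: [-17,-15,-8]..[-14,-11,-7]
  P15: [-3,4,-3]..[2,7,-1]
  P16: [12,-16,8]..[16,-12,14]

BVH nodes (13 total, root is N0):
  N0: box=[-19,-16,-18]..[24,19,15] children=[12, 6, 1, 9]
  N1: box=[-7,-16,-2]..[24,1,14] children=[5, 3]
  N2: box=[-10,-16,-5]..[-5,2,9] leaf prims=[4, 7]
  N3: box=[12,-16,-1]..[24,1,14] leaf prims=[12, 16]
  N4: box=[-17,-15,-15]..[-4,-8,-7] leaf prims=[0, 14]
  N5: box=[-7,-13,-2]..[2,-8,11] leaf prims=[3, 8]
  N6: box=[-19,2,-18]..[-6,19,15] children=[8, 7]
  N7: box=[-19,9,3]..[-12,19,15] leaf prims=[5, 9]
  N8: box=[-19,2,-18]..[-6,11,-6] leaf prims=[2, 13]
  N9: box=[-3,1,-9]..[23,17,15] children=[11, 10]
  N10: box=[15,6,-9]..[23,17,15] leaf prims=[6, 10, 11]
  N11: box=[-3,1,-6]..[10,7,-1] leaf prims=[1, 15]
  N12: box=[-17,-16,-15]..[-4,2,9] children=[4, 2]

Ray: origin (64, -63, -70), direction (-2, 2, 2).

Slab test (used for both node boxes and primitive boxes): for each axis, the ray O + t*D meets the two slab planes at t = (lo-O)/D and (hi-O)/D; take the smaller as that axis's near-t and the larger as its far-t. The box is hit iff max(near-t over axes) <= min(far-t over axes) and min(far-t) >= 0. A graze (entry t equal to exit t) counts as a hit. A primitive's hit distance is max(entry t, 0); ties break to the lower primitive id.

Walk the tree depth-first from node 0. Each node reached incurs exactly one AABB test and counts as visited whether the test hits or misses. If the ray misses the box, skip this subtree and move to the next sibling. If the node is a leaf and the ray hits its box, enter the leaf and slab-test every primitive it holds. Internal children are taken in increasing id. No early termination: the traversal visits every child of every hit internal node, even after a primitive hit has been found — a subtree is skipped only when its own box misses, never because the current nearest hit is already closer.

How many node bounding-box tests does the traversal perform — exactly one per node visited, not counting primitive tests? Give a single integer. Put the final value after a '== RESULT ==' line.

Traverse from the root:
N0 x:[20,83/2] y:[47/2,41] z:[26,85/2] -> hit [26,41], descend [1, 6, 9, 12]
  N1 x:[20,71/2] y:[47/2,32] z:[34,42] -> miss, prune
  N6 x:[35,83/2] y:[65/2,41] z:[26,85/2] -> hit [35,41], descend [7, 8]
    N7 x:[38,83/2] y:[36,41] z:[73/2,85/2] -> hit [38,41] leaf, test {P5(miss), P9@t=41}
    N8 x:[35,83/2] y:[65/2,37] z:[26,32] -> miss, prune
  N9 x:[41/2,67/2] y:[32,40] z:[61/2,85/2] -> hit [32,67/2], descend [10, 11]
    N10 x:[41/2,49/2] y:[69/2,40] z:[61/2,85/2] -> miss, prune
    N11 x:[27,67/2] y:[32,35] z:[32,69/2] -> hit [32,67/2] leaf, test {P1(miss), P15@t=67/2}
  N12 x:[34,81/2] y:[47/2,65/2] z:[55/2,79/2] -> miss, prune

9 AABB tests over nodes [0, 1, 6, 7, 8, 9, 10, 11, 12]; 2 leaves entered; closest P15.

== RESULT ==
9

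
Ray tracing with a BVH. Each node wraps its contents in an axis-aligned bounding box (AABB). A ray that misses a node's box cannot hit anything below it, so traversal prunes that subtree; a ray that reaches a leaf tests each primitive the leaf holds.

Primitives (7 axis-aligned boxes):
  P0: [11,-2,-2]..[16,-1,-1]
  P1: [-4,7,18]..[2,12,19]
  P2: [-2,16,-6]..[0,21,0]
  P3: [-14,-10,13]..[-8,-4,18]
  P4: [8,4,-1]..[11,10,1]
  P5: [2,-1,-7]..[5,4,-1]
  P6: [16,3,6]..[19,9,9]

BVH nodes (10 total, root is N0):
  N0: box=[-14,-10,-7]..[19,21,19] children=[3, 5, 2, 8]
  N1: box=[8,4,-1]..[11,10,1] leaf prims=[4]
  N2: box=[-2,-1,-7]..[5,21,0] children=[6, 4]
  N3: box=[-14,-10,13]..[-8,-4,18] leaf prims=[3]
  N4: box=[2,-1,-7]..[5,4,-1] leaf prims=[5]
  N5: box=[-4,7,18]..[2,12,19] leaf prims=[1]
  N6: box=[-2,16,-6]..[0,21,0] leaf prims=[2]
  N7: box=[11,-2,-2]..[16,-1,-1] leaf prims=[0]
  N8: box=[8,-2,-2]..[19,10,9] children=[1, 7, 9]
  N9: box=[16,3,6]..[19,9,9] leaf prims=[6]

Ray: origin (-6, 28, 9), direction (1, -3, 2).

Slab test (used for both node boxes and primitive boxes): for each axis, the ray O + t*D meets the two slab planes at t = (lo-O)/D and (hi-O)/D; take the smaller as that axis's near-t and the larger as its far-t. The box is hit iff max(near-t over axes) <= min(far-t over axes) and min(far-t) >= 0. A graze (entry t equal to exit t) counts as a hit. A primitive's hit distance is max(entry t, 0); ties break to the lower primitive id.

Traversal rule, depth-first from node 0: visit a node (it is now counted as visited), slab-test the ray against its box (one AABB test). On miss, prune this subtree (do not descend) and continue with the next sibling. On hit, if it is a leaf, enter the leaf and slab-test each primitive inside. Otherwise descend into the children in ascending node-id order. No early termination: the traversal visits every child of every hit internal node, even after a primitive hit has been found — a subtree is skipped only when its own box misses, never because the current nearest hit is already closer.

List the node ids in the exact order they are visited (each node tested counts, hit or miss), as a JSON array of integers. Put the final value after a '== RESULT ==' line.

Trace the traversal:
N0 x:[-8,25] y:[7/3,38/3] z:[-8,5] -> hit [7/3,5], descend [2, 3, 5, 8]
  N2 x:[4,11] y:[7/3,29/3] z:[-8,-9/2] -> miss, prune
  N3 x:[-8,-2] y:[32/3,38/3] z:[2,9/2] -> miss, prune
  N5 x:[2,8] y:[16/3,7] z:[9/2,5] -> miss, prune
  N8 x:[14,25] y:[6,10] z:[-11/2,0] -> miss, prune

5 AABB tests over nodes [0, 2, 3, 5, 8]; 0 leaves entered; closest miss.

== RESULT ==
[0, 2, 3, 5, 8]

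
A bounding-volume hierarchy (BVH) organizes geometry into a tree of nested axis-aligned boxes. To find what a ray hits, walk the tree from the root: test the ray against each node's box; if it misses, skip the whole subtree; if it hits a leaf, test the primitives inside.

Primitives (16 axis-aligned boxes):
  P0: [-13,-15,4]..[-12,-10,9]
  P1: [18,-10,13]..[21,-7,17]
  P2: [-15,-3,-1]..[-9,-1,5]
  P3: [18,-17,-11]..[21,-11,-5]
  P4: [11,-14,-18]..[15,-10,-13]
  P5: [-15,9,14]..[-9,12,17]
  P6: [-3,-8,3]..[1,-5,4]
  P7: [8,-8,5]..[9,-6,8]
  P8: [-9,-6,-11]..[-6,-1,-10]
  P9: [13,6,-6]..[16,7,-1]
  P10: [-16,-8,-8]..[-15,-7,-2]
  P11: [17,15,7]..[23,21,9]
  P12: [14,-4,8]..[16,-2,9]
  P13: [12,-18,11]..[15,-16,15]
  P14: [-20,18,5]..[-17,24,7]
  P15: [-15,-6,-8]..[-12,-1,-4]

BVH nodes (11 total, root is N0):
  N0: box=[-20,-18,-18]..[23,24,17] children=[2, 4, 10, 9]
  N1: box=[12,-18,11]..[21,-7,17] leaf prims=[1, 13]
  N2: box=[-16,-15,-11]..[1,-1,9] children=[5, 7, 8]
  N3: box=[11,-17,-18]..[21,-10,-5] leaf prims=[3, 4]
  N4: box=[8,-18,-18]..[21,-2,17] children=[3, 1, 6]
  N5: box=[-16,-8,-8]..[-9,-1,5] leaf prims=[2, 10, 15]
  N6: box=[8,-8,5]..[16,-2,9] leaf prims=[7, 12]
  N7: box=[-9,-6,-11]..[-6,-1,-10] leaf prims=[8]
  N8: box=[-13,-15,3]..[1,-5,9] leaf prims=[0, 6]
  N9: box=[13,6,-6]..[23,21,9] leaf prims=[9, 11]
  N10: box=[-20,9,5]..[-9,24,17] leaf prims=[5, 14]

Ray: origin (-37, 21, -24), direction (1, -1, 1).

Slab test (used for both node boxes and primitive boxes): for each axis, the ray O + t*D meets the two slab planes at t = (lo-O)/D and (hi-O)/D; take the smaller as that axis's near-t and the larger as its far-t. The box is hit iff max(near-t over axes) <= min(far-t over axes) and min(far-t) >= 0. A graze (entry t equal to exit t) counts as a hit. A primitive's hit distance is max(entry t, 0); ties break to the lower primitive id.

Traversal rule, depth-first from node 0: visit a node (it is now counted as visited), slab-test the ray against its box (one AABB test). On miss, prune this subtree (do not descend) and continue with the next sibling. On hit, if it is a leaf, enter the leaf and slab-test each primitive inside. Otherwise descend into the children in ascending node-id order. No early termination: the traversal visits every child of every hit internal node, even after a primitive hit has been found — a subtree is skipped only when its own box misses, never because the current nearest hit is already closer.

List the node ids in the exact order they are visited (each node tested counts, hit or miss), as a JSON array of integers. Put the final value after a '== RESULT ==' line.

Traverse from the root:
N0 x:[17,60] y:[-3,39] z:[6,41] -> hit [17,39], descend [2, 4, 9, 10]
  N2 x:[21,38] y:[22,36] z:[13,33] -> hit [22,33], descend [5, 7, 8]
    N5 x:[21,28] y:[22,29] z:[16,29] -> hit [22,28] leaf, test {P2@t=23, P10(miss), P15(miss)}
    N7 x:[28,31] y:[22,27] z:[13,14] -> miss, prune
    N8 x:[24,38] y:[26,36] z:[27,33] -> hit [27,33] leaf, test {P0(miss), P6(miss)}
  N4 x:[45,58] y:[23,39] z:[6,41] -> miss, prune
  N9 x:[50,60] y:[0,15] z:[18,33] -> miss, prune
  N10 x:[17,28] y:[-3,12] z:[29,41] -> miss, prune

order=[0, 2, 5, 7, 8, 4, 9, 10]  |boxes|=8  |leaves|=2  hit=P2

== RESULT ==
[0, 2, 5, 7, 8, 4, 9, 10]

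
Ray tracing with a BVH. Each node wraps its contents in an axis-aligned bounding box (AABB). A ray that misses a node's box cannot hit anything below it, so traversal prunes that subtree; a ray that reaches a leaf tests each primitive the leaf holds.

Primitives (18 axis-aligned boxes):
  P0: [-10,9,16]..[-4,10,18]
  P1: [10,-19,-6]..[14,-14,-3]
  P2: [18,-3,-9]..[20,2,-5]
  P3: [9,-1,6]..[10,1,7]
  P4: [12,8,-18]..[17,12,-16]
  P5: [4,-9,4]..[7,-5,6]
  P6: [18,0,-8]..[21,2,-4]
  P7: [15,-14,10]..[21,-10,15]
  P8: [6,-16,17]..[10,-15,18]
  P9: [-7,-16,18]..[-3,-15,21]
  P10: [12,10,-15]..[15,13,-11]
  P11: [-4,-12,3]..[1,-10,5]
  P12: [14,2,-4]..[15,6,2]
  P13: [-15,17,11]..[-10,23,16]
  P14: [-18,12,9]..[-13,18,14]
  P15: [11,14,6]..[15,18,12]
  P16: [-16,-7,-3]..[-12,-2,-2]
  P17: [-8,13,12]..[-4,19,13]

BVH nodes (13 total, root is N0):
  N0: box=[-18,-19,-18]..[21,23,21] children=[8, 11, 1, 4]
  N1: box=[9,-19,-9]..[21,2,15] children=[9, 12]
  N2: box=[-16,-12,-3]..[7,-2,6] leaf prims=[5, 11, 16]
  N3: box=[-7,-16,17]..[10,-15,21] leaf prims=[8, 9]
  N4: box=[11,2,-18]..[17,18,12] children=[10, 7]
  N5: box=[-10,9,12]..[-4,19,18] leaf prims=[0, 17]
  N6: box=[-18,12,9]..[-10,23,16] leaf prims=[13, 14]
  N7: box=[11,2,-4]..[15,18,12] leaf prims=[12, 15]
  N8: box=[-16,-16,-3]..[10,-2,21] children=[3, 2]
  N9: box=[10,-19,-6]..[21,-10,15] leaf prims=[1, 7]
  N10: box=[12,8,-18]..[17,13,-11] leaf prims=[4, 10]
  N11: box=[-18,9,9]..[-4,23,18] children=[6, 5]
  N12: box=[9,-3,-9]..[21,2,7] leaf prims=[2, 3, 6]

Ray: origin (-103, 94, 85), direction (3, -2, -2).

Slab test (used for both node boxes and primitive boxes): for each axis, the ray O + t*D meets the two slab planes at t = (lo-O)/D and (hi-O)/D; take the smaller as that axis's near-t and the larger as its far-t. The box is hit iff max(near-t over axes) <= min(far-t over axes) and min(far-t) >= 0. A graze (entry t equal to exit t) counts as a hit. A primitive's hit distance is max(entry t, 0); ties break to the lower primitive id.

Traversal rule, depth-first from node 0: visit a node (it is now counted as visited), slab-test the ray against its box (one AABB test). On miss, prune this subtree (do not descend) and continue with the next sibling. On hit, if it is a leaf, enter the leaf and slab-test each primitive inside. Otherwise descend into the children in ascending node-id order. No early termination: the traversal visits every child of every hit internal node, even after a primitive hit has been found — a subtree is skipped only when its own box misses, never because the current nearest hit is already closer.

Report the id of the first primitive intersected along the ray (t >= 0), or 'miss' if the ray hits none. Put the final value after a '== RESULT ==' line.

Walk:
N0 x:[85/3,124/3] y:[71/2,113/2] z:[32,103/2] -> hit [71/2,124/3], descend [1, 4, 8, 11]
  N1 x:[112/3,124/3] y:[46,113/2] z:[35,47] -> miss, prune
  N4 x:[38,40] y:[38,46] z:[73/2,103/2] -> hit [38,40], descend [7, 10]
    N7 x:[38,118/3] y:[38,46] z:[73/2,89/2] -> hit [38,118/3] leaf, test {P12(miss), P15@t=38}
    N10 x:[115/3,40] y:[81/2,43] z:[48,103/2] -> miss, prune
  N8 x:[29,113/3] y:[48,55] z:[32,44] -> miss, prune
  N11 x:[85/3,33] y:[71/2,85/2] z:[67/2,38] -> miss, prune

Summary -> nodes [0, 1, 4, 7, 10, 8, 11]; box-tests=7; leaf-entries=1; first=P15

== RESULT ==
15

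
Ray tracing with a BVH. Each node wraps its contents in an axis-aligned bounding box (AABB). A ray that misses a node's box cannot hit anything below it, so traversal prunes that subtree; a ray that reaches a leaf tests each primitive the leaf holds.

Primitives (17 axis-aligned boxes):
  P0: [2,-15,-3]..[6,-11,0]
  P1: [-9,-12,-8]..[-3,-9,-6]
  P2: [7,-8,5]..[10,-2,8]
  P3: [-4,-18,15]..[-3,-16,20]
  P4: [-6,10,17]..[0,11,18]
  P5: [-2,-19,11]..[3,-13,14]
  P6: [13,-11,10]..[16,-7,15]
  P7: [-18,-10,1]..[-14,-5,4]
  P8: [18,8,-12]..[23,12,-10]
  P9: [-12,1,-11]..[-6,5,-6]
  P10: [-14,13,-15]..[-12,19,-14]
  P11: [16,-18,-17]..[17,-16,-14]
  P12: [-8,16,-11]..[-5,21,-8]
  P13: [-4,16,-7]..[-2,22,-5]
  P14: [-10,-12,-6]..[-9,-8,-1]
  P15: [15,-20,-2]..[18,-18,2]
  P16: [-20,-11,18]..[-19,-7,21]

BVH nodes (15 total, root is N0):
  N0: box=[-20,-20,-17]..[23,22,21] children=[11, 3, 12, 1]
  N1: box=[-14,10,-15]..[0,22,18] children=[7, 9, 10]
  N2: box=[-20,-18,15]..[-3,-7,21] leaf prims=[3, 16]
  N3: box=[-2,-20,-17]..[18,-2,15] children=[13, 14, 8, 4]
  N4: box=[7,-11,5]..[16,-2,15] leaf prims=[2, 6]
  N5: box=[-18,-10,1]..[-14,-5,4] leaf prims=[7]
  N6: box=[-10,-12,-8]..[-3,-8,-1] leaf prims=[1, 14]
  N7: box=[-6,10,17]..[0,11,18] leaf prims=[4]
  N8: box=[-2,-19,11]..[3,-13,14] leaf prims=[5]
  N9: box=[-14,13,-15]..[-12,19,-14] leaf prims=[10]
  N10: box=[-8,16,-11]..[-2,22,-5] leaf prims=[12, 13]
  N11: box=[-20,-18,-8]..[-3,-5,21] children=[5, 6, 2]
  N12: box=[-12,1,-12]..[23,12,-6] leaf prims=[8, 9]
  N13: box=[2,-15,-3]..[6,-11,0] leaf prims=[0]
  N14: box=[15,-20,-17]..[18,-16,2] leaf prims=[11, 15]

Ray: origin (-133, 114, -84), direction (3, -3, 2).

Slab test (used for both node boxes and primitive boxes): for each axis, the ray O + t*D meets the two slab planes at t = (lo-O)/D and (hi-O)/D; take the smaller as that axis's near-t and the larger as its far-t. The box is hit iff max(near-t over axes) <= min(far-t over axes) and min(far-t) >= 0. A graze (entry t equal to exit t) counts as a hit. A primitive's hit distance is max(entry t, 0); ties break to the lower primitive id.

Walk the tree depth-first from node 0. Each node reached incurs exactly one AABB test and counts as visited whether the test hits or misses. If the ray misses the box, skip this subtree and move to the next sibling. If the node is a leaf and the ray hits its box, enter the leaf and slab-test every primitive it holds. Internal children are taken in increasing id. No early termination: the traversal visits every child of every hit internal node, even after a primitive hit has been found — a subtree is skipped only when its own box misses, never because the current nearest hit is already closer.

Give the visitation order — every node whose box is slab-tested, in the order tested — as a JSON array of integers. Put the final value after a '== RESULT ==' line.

Traverse from the root:
N0 x:[113/3,52] y:[92/3,134/3] z:[67/2,105/2] -> hit [113/3,134/3], descend [1, 3, 11, 12]
  N1 x:[119/3,133/3] y:[92/3,104/3] z:[69/2,51] -> miss, prune
  N3 x:[131/3,151/3] y:[116/3,134/3] z:[67/2,99/2] -> hit [131/3,134/3], descend [4, 8, 13, 14]
    N4 x:[140/3,149/3] y:[116/3,125/3] z:[89/2,99/2] -> miss, prune
    N8 x:[131/3,136/3] y:[127/3,133/3] z:[95/2,49] -> miss, prune
    N13 x:[45,139/3] y:[125/3,43] z:[81/2,42] -> miss, prune
    N14 x:[148/3,151/3] y:[130/3,134/3] z:[67/2,43] -> miss, prune
  N11 x:[113/3,130/3] y:[119/3,44] z:[38,105/2] -> hit [119/3,130/3], descend [2, 5, 6]
    N2 x:[113/3,130/3] y:[121/3,44] z:[99/2,105/2] -> miss, prune
    N5 x:[115/3,119/3] y:[119/3,124/3] z:[85/2,44] -> miss, prune
    N6 x:[41,130/3] y:[122/3,42] z:[38,83/2] -> hit [41,83/2] leaf, test {P1(miss), P14@t=41}
  N12 x:[121/3,52] y:[34,113/3] z:[36,39] -> miss, prune

Summary -> nodes [0, 1, 3, 4, 8, 13, 14, 11, 2, 5, 6, 12]; box-tests=12; leaf-entries=1; first=P14

== RESULT ==
[0, 1, 3, 4, 8, 13, 14, 11, 2, 5, 6, 12]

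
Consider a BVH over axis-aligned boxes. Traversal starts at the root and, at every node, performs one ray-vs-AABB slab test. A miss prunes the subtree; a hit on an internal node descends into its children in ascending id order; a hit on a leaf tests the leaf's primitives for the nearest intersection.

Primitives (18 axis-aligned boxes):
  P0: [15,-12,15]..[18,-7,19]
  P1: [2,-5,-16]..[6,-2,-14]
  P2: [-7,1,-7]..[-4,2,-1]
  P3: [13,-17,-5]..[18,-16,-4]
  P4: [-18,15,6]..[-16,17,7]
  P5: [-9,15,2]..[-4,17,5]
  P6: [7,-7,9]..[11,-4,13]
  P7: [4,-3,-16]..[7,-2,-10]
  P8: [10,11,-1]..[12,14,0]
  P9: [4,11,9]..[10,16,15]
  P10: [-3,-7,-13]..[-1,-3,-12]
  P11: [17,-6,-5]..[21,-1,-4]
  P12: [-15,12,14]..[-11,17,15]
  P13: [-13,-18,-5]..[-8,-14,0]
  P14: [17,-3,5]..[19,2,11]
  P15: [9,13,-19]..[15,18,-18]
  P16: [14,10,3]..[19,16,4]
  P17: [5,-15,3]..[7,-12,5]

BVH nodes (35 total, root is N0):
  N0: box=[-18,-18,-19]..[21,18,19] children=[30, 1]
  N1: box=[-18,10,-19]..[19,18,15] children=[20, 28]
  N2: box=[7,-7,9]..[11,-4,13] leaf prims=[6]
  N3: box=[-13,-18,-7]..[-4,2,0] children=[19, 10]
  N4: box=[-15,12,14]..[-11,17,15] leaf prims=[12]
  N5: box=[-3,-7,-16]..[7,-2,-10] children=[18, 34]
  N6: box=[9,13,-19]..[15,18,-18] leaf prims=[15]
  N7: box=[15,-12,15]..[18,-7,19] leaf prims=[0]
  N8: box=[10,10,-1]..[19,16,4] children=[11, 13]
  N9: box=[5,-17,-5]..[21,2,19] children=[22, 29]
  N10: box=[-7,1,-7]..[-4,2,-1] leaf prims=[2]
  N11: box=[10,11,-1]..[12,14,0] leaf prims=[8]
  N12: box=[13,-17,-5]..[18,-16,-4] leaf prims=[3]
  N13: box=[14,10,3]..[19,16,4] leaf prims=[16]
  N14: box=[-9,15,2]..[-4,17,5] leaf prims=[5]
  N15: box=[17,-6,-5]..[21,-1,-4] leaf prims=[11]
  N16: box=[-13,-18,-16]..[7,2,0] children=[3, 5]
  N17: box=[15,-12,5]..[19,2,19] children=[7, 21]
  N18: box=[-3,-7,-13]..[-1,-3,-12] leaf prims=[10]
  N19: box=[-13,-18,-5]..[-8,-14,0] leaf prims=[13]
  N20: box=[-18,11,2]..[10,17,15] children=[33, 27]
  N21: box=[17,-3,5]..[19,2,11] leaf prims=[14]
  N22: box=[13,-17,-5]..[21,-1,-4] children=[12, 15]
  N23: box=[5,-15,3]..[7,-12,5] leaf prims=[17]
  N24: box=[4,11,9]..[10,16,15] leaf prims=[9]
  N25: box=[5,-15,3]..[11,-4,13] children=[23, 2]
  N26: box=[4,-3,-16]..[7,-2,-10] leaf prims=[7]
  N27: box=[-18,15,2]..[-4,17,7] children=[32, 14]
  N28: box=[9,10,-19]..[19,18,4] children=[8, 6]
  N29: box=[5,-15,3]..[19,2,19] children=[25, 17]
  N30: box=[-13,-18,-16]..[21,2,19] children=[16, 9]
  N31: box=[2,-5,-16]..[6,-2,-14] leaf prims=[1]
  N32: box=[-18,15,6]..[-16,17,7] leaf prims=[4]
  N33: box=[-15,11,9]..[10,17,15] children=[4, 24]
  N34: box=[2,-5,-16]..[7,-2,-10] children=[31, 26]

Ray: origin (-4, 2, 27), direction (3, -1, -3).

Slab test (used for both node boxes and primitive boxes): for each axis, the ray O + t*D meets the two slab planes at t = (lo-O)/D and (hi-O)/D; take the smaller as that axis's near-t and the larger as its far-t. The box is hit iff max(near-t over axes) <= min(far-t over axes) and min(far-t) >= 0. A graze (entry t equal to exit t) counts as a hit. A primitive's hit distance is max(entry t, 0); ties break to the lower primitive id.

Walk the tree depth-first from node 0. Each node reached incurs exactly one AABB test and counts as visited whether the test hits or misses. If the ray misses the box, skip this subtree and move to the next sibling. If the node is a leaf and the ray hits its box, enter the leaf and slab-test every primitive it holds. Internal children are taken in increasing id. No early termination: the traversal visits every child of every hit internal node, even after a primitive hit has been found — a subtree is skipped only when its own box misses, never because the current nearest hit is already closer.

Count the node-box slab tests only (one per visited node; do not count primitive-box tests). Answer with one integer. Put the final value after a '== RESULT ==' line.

Walk:
N0 x:[-14/3,25/3] y:[-16,20] z:[8/3,46/3] -> hit [8/3,25/3], descend [1, 30]
  N1 x:[-14/3,23/3] y:[-16,-8] z:[4,46/3] -> miss, prune
  N30 x:[-3,25/3] y:[0,20] z:[8/3,43/3] -> hit [8/3,25/3], descend [9, 16]
    N9 x:[3,25/3] y:[0,19] z:[8/3,32/3] -> hit [3,25/3], descend [22, 29]
      N22 x:[17/3,25/3] y:[3,19] z:[31/3,32/3] -> miss, prune
      N29 x:[3,23/3] y:[0,17] z:[8/3,8] -> hit [3,23/3], descend [17, 25]
        N17 x:[19/3,23/3] y:[0,14] z:[8/3,22/3] -> hit [19/3,22/3], descend [7, 21]
          N7 x:[19/3,22/3] y:[9,14] z:[8/3,4] -> miss, prune
          N21 x:[7,23/3] y:[0,5] z:[16/3,22/3] -> miss, prune
        N25 x:[3,5] y:[6,17] z:[14/3,8] -> miss, prune
    N16 x:[-3,11/3] y:[0,20] z:[9,43/3] -> miss, prune

Summary -> nodes [0, 1, 30, 9, 22, 29, 17, 7, 21, 25, 16]; box-tests=11; leaf-entries=0; first=miss

== RESULT ==
11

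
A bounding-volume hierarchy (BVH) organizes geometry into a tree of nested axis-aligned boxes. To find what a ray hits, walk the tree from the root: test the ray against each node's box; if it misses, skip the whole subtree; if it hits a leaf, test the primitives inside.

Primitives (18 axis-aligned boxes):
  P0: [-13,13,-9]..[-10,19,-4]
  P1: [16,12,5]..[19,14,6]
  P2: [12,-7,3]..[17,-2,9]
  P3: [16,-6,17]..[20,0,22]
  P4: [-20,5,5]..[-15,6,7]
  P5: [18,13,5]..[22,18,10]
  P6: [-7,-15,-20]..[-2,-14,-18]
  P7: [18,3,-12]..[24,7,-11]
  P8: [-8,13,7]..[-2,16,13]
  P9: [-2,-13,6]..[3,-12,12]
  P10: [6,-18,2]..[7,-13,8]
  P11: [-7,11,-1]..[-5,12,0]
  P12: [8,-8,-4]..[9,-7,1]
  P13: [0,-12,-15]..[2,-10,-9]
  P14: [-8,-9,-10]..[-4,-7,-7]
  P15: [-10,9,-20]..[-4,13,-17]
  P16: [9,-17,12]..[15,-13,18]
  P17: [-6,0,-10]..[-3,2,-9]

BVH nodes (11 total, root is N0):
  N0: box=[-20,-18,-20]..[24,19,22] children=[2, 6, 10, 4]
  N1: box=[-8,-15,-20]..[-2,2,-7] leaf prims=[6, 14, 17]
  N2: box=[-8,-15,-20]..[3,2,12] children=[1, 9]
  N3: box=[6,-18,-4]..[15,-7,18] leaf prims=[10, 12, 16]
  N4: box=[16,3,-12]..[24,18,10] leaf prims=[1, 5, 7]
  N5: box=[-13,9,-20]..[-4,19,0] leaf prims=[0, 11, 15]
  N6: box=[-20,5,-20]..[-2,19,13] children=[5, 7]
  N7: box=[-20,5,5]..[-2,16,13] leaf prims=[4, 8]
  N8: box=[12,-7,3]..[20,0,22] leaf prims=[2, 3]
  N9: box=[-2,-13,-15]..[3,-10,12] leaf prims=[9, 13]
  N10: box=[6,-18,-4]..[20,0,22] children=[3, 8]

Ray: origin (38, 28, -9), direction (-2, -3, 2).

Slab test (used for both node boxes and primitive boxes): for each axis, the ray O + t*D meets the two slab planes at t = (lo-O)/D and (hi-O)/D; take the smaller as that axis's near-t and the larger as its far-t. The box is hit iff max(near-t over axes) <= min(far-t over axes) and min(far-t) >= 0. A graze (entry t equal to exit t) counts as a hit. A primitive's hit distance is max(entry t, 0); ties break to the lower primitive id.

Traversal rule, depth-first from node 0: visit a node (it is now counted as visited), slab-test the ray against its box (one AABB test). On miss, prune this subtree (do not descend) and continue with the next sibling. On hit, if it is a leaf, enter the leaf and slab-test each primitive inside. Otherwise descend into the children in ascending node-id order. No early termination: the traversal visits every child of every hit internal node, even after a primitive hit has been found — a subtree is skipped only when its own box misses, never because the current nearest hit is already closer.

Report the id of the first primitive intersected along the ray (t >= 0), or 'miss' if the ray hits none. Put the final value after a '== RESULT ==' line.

Trace the traversal:
N0 x:[7,29] y:[3,46/3] z:[-11/2,31/2] -> hit [7,46/3], descend [2, 4, 6, 10]
  N2 x:[35/2,23] y:[26/3,43/3] z:[-11/2,21/2] -> miss, prune
  N4 x:[7,11] y:[10/3,25/3] z:[-3/2,19/2] -> hit [7,25/3] leaf, test {P1(miss), P5(miss), P7(miss)}
  N6 x:[20,29] y:[3,23/3] z:[-11/2,11] -> miss, prune
  N10 x:[9,16] y:[28/3,46/3] z:[5/2,31/2] -> hit [28/3,46/3], descend [3, 8]
    N3 x:[23/2,16] y:[35/3,46/3] z:[5/2,27/2] -> hit [35/3,27/2] leaf, test {P10(miss), P12(miss), P16(miss)}
    N8 x:[9,13] y:[28/3,35/3] z:[6,31/2] -> hit [28/3,35/3] leaf, test {P2(miss), P3(miss)}

order=[0, 2, 4, 6, 10, 3, 8]  |boxes|=7  |leaves|=3  hit=miss

== RESULT ==
miss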